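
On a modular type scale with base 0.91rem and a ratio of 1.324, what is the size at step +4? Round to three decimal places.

2.796rem

0.91 × 1.324⁴ = 0.91 × 3.07292 ≈ 2.796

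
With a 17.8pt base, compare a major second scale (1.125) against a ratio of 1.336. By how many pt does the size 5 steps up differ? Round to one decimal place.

43.7pt

Major second: 17.8 × 1.125⁵ = 32.076pt
At 1.336: 17.8 × 1.336⁵ = 75.762pt
Difference: 75.762 − 32.076 = 43.686pt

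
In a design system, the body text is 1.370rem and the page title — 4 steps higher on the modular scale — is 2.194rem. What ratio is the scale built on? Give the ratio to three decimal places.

r⁴ = 2.194 / 1.370, so r = (2.194/1.370)^(1/4).
r = 1.6015^(1/4) ≈ 1.1249

1.125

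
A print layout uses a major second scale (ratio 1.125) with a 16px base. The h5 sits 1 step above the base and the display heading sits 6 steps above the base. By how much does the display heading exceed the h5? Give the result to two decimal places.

14.44px

Step 1: 16.0 × 1.125 = 18.0000px
Step 6: 16.0 × 1.125⁶ = 32.4366px
Difference: 32.4366 − 18.0000 = 14.4366px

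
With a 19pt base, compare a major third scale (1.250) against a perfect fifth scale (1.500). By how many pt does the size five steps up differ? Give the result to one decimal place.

Major third: 19.0 × 1.250⁵ = 57.983pt
Perfect fifth: 19.0 × 1.500⁵ = 144.281pt
Difference: 144.281 − 57.983 = 86.298pt

86.3pt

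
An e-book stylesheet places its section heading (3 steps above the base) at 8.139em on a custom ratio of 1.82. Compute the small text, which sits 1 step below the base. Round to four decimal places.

0.7418em

Moving from step +3 to step -1 is 4 steps down, so divide by r⁴.
8.139 ÷ 1.82⁴ = 8.139 ÷ 10.97199 ≈ 0.7418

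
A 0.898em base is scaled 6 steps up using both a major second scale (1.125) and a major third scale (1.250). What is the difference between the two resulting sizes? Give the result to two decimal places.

Major second: 0.898 × 1.125⁶ = 1.8205em
Major third: 0.898 × 1.250⁶ = 3.4256em
Difference: 3.4256 − 1.8205 = 1.6051em

1.61em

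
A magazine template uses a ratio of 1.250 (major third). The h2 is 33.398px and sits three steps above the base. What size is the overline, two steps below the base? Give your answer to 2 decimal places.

10.94px

33.398 ÷ 1.250⁵ = 33.398 ÷ 3.05176 ≈ 10.944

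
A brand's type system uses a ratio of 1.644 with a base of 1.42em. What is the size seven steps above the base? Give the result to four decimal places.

46.0894em

A modular type scale is a geometric sequence: sizeₙ = base × rⁿ.
1.42 × 1.644⁷ = 1.42 × 32.45732 ≈ 46.0894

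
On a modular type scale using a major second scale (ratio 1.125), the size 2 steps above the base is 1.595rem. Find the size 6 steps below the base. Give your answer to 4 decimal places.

Moving from step +2 to step -6 is 8 steps down, so divide by r⁸.
1.595 ÷ 1.125⁸ = 1.595 ÷ 2.56578 ≈ 0.6216

0.6216rem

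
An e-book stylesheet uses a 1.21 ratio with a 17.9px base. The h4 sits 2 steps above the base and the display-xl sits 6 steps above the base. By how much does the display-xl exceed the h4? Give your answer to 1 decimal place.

30.0px

Step 2: 17.9 × 1.21² = 26.207px
Step 6: 17.9 × 1.21⁶ = 56.178px
Difference: 56.178 − 26.207 = 29.971px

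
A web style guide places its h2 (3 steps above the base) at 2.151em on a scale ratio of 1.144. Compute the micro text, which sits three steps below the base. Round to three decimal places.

2.151 ÷ 1.144⁶ = 2.151 ÷ 2.24159 ≈ 0.960

0.960em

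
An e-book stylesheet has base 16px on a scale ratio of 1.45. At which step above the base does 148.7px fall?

6

1.45ⁿ = 148.7 / 16 = 9.2937
n = ln(9.2937) / ln(1.45) = 2.2293 / 0.3716 ≈ 6.00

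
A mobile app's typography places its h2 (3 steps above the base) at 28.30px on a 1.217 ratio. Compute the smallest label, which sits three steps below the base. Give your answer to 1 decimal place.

8.7px

28.30 ÷ 1.217⁶ = 28.30 ÷ 3.24895 ≈ 8.710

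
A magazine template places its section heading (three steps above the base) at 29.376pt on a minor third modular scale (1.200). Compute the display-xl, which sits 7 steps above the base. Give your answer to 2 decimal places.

60.91pt

29.376 × 1.200⁴ = 29.376 × 2.07360 ≈ 60.914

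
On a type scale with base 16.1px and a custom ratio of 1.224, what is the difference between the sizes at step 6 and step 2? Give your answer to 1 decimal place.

30.0px

Step 2: 16.1 × 1.224² = 24.121px
Step 6: 16.1 × 1.224⁶ = 54.140px
Difference: 54.140 − 24.121 = 30.019px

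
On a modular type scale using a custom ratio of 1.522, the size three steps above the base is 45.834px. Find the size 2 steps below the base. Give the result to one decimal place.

45.834 ÷ 1.522⁵ = 45.834 ÷ 8.16720 ≈ 5.612

5.6px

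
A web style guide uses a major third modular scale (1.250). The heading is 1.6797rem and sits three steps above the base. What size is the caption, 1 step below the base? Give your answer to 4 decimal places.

The gap is -1 − (3) = -4 steps, so the factor is 1.250^-4.
1.6797 ÷ 1.250⁴ = 1.6797 ÷ 2.44141 ≈ 0.6880

0.6880rem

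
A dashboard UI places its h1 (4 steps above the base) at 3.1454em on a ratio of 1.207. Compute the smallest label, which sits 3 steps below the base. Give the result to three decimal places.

0.843em

3.1454 ÷ 1.207⁷ = 3.1454 ÷ 3.73208 ≈ 0.843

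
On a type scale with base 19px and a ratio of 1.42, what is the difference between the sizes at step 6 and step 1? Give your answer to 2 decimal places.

128.79px

Step 1: 19.0 × 1.42 = 26.9800px
Step 6: 19.0 × 1.42⁶ = 155.7699px
Difference: 155.7699 − 26.9800 = 128.7899px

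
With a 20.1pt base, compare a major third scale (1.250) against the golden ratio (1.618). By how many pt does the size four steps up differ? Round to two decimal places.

Major third: 20.1 × 1.250⁴ = 49.0723pt
Golden ratio: 20.1 × 1.618⁴ = 137.7559pt
Difference: 137.7559 − 49.0723 = 88.6836pt

88.68pt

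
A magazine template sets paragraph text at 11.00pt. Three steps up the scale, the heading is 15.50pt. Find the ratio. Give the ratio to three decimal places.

The ratio satisfies 11.00 × r³ = 15.50, so r = (15.50 / 11.00)^(1/3).
r = 1.4091^(1/3) ≈ 1.1211

1.121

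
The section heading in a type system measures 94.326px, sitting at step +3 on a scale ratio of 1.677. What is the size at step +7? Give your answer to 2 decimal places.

746.04px

94.326 × 1.677⁴ = 94.326 × 7.90919 ≈ 746.043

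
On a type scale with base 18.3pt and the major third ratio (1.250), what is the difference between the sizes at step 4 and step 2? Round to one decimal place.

Step 2: 18.3 × 1.250² = 28.594pt
Step 4: 18.3 × 1.250⁴ = 44.678pt
Difference: 44.678 − 28.594 = 16.084pt

16.1pt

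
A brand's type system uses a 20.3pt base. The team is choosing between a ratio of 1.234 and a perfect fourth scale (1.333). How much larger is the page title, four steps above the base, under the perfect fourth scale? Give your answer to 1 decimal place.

17.0pt

At 1.234: 20.3 × 1.234⁴ = 47.071pt
Perfect fourth: 20.3 × 1.333⁴ = 64.094pt
Difference: 64.094 − 47.071 = 17.023pt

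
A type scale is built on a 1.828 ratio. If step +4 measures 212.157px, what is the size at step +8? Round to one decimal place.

2369.0px

Moving from step +4 to step +8 is 4 steps up, so multiply by r⁴.
212.157 × 1.828⁴ = 212.157 × 11.16618 ≈ 2368.984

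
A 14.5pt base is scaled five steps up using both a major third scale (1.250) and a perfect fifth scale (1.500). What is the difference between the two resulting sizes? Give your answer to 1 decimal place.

Major third: 14.5 × 1.250⁵ = 44.250pt
Perfect fifth: 14.5 × 1.500⁵ = 110.109pt
Difference: 110.109 − 44.250 = 65.859pt

65.9pt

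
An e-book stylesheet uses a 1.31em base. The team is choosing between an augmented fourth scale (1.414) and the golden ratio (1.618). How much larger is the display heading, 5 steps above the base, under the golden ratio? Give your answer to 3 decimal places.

7.122em

Augmented fourth: 1.31 × 1.414⁵ = 7.40489em
Golden ratio: 1.31 × 1.618⁵ = 14.52660em
Difference: 14.52660 − 7.40489 = 7.12171em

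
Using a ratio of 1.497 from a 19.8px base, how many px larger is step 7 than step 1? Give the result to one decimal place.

Step 1: 19.8 × 1.497 = 29.641px
Step 7: 19.8 × 1.497⁷ = 333.594px
Difference: 333.594 − 29.641 = 303.953px

304.0px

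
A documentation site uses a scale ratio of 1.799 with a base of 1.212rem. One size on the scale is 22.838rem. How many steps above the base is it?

5

1.799ⁿ = 22.838 / 1.212 = 18.8432
n = ln(18.8432) / ln(1.799) = 2.9362 / 0.5872 ≈ 5.00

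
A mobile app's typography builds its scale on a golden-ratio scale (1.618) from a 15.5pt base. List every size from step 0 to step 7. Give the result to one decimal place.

Step 0: 15.5pt
Step 1: 15.5 × 1.618 = 25.1
Step 2: 15.5 × 1.618² = 40.6
Step 3: 15.5 × 1.618³ = 65.7
Step 4: 15.5 × 1.618⁴ = 106.2
Step 5: 15.5 × 1.618⁵ = 171.9
Step 6: 15.5 × 1.618⁶ = 278.1
Step 7: 15.5 × 1.618⁷ = 450.0

15.5pt, 25.1pt, 40.6pt, 65.7pt, 106.2pt, 171.9pt, 278.1pt, 450.0pt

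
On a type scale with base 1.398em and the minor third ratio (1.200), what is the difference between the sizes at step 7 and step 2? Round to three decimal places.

Step 2: 1.398 × 1.200² = 2.01312em
Step 7: 1.398 × 1.200⁷ = 5.00929em
Difference: 5.00929 − 2.01312 = 2.99617em

2.996em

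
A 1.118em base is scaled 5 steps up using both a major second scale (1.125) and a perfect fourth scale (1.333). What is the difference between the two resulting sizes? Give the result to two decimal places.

Major second: 1.118 × 1.125⁵ = 2.0147em
Perfect fourth: 1.118 × 1.333⁵ = 4.7054em
Difference: 4.7054 − 2.0147 = 2.6907em

2.69em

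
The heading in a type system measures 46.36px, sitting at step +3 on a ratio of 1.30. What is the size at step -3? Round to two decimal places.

9.60px

46.36 ÷ 1.30⁶ = 46.36 ÷ 4.82681 ≈ 9.605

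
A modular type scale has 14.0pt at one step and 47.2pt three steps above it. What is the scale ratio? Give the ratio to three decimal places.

1.499

The ratio satisfies 14.0 × r³ = 47.2, so r = (47.2 / 14.0)^(1/3).
r = 3.3714^(1/3) ≈ 1.4995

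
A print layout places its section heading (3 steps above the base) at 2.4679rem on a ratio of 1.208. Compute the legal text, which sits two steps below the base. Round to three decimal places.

0.959rem

The gap is -2 − (3) = -5 steps, so the factor is 1.208^-5.
2.4679 ÷ 1.208⁵ = 2.4679 ÷ 2.57238 ≈ 0.959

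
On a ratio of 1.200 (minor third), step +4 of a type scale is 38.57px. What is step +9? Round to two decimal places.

95.97px

Moving from step +4 to step +9 is 5 steps up, so multiply by r⁵.
38.57 × 1.200⁵ = 38.57 × 2.48832 ≈ 95.975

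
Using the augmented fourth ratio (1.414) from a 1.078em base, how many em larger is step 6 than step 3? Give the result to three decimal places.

Step 3: 1.078 × 1.414³ = 3.04766em
Step 6: 1.078 × 1.414⁶ = 8.61619em
Difference: 8.61619 − 3.04766 = 5.56853em

5.569em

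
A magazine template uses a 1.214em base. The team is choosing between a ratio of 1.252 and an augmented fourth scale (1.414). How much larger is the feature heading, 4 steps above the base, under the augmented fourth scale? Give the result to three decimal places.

1.870em

At 1.252: 1.214 × 1.252⁴ = 2.98288em
Augmented fourth: 1.214 × 1.414⁴ = 4.85307em
Difference: 4.85307 − 2.98288 = 1.87019em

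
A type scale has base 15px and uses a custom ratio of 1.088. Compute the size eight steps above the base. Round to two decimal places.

15.0 × 1.088⁸ = 15.0 × 1.96350 ≈ 29.45

29.45px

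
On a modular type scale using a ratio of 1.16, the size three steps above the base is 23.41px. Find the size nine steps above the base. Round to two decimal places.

57.04px

23.41 × 1.16⁶ = 23.41 × 2.43640 ≈ 57.036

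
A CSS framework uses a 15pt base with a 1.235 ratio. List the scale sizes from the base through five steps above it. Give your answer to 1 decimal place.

Step 0: 15pt
Step 1: 15.0 × 1.235 = 18.5
Step 2: 15.0 × 1.235² = 22.9
Step 3: 15.0 × 1.235³ = 28.3
Step 4: 15.0 × 1.235⁴ = 34.9
Step 5: 15.0 × 1.235⁵ = 43.1

15.0pt, 18.5pt, 22.9pt, 28.3pt, 34.9pt, 43.1pt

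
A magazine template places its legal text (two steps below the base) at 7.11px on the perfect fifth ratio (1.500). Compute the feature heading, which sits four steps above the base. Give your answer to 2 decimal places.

80.99px

7.11 × 1.500⁶ = 7.11 × 11.39062 ≈ 80.987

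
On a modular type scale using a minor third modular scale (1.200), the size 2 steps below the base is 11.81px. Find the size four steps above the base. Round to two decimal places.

11.81 × 1.200⁶ = 11.81 × 2.98598 ≈ 35.264

35.26px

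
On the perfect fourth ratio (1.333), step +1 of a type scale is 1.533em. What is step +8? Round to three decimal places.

11.464em

The gap is 8 − (1) = 7 steps, so the factor is 1.333^7.
1.533 × 1.333⁷ = 1.533 × 7.47844 ≈ 11.464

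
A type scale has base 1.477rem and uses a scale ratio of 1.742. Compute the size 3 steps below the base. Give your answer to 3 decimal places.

Every step multiplies by the scale ratio.
1.477 ÷ 1.742³ = 1.477 ÷ 5.28621 ≈ 0.279

0.279rem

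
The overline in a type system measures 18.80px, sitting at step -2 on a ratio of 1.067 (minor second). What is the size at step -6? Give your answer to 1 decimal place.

14.5px

The gap is -6 − (-2) = -4 steps, so the factor is 1.067^-4.
18.80 ÷ 1.067⁴ = 18.80 ÷ 1.29616 ≈ 14.504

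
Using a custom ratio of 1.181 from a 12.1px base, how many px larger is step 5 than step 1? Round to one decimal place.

13.5px

Step 1: 12.1 × 1.181 = 14.290px
Step 5: 12.1 × 1.181⁵ = 27.799px
Difference: 27.799 − 14.290 = 13.509px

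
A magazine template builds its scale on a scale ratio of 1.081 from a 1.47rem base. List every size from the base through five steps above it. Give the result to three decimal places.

1.470rem, 1.589rem, 1.718rem, 1.857rem, 2.007rem, 2.170rem

Step 0: 1.47rem
Step 1: 1.47 × 1.081 = 1.589
Step 2: 1.47 × 1.081² = 1.718
Step 3: 1.47 × 1.081³ = 1.857
Step 4: 1.47 × 1.081⁴ = 2.007
Step 5: 1.47 × 1.081⁵ = 2.170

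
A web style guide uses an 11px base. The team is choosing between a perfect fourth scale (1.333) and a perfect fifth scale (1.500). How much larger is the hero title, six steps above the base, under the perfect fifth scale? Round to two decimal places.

Perfect fourth: 11.0 × 1.333⁶ = 61.7126px
Perfect fifth: 11.0 × 1.500⁶ = 125.2969px
Difference: 125.2969 − 61.7126 = 63.5843px

63.58px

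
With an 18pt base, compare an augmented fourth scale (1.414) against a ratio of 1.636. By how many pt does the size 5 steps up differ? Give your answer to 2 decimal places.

109.21pt

Augmented fourth: 18.0 × 1.414⁵ = 101.7465pt
At 1.636: 18.0 × 1.636⁵ = 210.9546pt
Difference: 210.9546 − 101.7465 = 109.2081pt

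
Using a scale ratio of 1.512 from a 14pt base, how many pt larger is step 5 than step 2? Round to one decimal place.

78.6pt

Step 2: 14.0 × 1.512² = 32.006pt
Step 5: 14.0 × 1.512⁵ = 110.634pt
Difference: 110.634 − 32.006 = 78.628pt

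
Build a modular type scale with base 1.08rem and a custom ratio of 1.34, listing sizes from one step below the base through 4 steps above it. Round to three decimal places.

Step -1: 1.08 ÷ 1.34 = 0.806
Step 0: 1.08rem
Step 1: 1.08 × 1.34 = 1.447
Step 2: 1.08 × 1.34² = 1.939
Step 3: 1.08 × 1.34³ = 2.599
Step 4: 1.08 × 1.34⁴ = 3.482

0.806rem, 1.080rem, 1.447rem, 1.939rem, 2.599rem, 3.482rem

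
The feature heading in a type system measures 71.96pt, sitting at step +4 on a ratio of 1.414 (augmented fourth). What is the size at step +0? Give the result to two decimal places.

18.00pt

The gap is 0 − (4) = -4 steps, so the factor is 1.414^-4.
71.96 ÷ 1.414⁴ = 71.96 ÷ 3.99758 ≈ 18.001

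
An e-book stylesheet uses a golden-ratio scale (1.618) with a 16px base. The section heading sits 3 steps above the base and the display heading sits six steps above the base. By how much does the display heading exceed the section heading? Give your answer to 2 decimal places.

219.30px

Step 3: 16.0 × 1.618³ = 67.7728px
Step 6: 16.0 × 1.618⁶ = 287.0722px
Difference: 287.0722 − 67.7728 = 219.2994px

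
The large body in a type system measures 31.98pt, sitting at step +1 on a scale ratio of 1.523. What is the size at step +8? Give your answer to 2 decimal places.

607.82pt

The gap is 8 − (1) = 7 steps, so the factor is 1.523^7.
31.98 × 1.523⁷ = 31.98 × 19.00638 ≈ 607.824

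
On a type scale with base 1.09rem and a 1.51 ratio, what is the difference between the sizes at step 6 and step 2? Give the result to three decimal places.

10.435rem

Step 2: 1.09 × 1.51² = 2.48531rem
Step 6: 1.09 × 1.51⁶ = 12.92076rem
Difference: 12.92076 − 2.48531 = 10.43545rem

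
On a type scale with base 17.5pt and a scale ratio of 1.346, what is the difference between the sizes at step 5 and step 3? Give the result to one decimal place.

Step 3: 17.5 × 1.346³ = 42.675pt
Step 5: 17.5 × 1.346⁵ = 77.315pt
Difference: 77.315 − 42.675 = 34.640pt

34.6pt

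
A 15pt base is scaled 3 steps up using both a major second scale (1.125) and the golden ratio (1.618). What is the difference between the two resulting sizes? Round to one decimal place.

Major second: 15.0 × 1.125³ = 21.357pt
Golden ratio: 15.0 × 1.618³ = 63.537pt
Difference: 63.537 − 21.357 = 42.180pt

42.2pt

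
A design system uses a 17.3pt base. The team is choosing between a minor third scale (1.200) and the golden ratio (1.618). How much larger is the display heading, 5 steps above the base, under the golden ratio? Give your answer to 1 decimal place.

Minor third: 17.3 × 1.200⁵ = 43.048pt
Golden ratio: 17.3 × 1.618⁵ = 191.840pt
Difference: 191.840 − 43.048 = 148.792pt

148.8pt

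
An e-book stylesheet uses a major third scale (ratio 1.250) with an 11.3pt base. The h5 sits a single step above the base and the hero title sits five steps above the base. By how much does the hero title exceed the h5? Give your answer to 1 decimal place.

Step 1: 11.3 × 1.250 = 14.125pt
Step 5: 11.3 × 1.250⁵ = 34.485pt
Difference: 34.485 − 14.125 = 20.360pt

20.4pt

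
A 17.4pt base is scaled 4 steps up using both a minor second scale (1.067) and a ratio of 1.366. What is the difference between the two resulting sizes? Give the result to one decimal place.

Minor second: 17.4 × 1.067⁴ = 22.553pt
At 1.366: 17.4 × 1.366⁴ = 60.583pt
Difference: 60.583 − 22.553 = 38.030pt

38.0pt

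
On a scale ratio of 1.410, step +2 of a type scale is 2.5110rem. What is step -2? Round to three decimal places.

2.5110 ÷ 1.410⁴ = 2.5110 ÷ 3.95254 ≈ 0.635

0.635rem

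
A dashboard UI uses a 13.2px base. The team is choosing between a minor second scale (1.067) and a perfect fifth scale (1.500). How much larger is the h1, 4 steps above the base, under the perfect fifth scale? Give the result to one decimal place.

49.7px

Minor second: 13.2 × 1.067⁴ = 17.109px
Perfect fifth: 13.2 × 1.500⁴ = 66.825px
Difference: 66.825 − 17.109 = 49.716px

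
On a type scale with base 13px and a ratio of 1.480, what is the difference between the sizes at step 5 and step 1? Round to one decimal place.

Step 1: 13.0 × 1.480 = 19.240px
Step 5: 13.0 × 1.480⁵ = 92.311px
Difference: 92.311 − 19.240 = 73.071px

73.1px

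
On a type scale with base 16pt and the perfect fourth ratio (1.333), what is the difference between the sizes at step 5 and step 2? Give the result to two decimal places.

Step 2: 16.0 × 1.333² = 28.4302pt
Step 5: 16.0 × 1.333⁵ = 67.3396pt
Difference: 67.3396 − 28.4302 = 38.9094pt

38.91pt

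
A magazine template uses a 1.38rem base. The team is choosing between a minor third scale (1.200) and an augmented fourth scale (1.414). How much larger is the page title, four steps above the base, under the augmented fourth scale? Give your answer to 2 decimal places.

2.66rem

Minor third: 1.38 × 1.200⁴ = 2.8616rem
Augmented fourth: 1.38 × 1.414⁴ = 5.5167rem
Difference: 5.5167 − 2.8616 = 2.6551rem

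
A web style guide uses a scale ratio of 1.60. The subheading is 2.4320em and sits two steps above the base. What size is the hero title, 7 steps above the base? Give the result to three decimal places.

25.501em

Moving from step +2 to step +7 is 5 steps up, so multiply by r⁵.
2.4320 × 1.60⁵ = 2.4320 × 10.48576 ≈ 25.501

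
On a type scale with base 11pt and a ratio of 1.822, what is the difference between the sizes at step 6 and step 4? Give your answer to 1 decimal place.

281.2pt

Step 4: 11.0 × 1.822⁴ = 121.223pt
Step 6: 11.0 × 1.822⁶ = 402.423pt
Difference: 402.423 − 121.223 = 281.200pt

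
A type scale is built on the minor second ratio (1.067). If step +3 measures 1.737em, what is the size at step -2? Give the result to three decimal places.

Moving from step +3 to step -2 is 5 steps down, so divide by r⁵.
1.737 ÷ 1.067⁵ = 1.737 ÷ 1.38300 ≈ 1.256

1.256em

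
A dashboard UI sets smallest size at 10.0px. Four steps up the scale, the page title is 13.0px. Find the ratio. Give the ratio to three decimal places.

1.068

The ratio satisfies 10.0 × r⁴ = 13.0, so r = (13.0 / 10.0)^(1/4).
r = 1.3000^(1/4) ≈ 1.0678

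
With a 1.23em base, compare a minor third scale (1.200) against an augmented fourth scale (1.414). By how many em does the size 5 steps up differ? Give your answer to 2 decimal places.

3.89em

Minor third: 1.23 × 1.200⁵ = 3.0606em
Augmented fourth: 1.23 × 1.414⁵ = 6.9527em
Difference: 6.9527 − 3.0606 = 3.8921em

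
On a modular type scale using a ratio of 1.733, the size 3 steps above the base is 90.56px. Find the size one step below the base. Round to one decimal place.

The gap is -1 − (3) = -4 steps, so the factor is 1.733^-4.
90.56 ÷ 1.733⁴ = 90.56 ÷ 9.01974 ≈ 10.040

10.0px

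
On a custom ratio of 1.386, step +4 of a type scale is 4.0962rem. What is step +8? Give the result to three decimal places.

15.116rem

Moving from step +4 to step +8 is 4 steps up, so multiply by r⁴.
4.0962 × 1.386⁴ = 4.0962 × 3.69023 ≈ 15.116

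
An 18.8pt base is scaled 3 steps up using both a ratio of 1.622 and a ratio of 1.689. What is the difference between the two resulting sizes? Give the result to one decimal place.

10.4pt

At 1.622: 18.8 × 1.622³ = 80.225pt
At 1.689: 18.8 × 1.689³ = 90.583pt
Difference: 90.583 − 80.225 = 10.358pt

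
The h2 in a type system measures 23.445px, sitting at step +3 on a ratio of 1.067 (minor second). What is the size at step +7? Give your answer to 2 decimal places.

23.445 × 1.067⁴ = 23.445 × 1.29616 ≈ 30.388

30.39px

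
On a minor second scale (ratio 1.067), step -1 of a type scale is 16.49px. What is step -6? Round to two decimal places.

The gap is -6 − (-1) = -5 steps, so the factor is 1.067^-5.
16.49 ÷ 1.067⁵ = 16.49 ÷ 1.38300 ≈ 11.923

11.92px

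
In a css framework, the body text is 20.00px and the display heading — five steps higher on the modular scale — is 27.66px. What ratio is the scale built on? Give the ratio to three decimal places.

r⁵ = 27.66 / 20.00, so r = (27.66/20.00)^(1/5).
r = 1.3830^(1/5) ≈ 1.0670

1.067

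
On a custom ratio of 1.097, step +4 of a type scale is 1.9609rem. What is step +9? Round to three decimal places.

The gap is 9 − (4) = 5 steps, so the factor is 1.097^5.
1.9609 × 1.097⁵ = 1.9609 × 1.58867 ≈ 3.115

3.115rem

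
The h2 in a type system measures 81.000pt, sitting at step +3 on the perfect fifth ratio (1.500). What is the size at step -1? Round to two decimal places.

16.00pt

81.000 ÷ 1.500⁴ = 81.000 ÷ 5.06250 ≈ 16.000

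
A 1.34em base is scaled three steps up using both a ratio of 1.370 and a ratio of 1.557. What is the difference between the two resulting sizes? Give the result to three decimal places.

1.612em

At 1.370: 1.34 × 1.370³ = 3.44561em
At 1.557: 1.34 × 1.557³ = 5.05790em
Difference: 5.05790 − 3.44561 = 1.61229em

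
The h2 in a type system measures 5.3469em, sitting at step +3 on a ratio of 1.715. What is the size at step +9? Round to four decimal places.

5.3469 × 1.715⁶ = 5.3469 × 25.44396 ≈ 136.0463

136.0463em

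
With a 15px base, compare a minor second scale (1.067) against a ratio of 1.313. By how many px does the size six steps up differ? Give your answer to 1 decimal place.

54.7px

Minor second: 15.0 × 1.067⁶ = 22.135px
At 1.313: 15.0 × 1.313⁶ = 76.856px
Difference: 76.856 − 22.135 = 54.721px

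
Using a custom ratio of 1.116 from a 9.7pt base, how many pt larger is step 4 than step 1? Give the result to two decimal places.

Step 1: 9.7 × 1.116 = 10.8252pt
Step 4: 9.7 × 1.116⁴ = 15.0463pt
Difference: 15.0463 − 10.8252 = 4.2211pt

4.22pt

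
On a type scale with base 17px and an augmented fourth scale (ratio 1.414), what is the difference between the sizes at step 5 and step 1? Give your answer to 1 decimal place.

72.1px

Step 1: 17.0 × 1.414 = 24.038px
Step 5: 17.0 × 1.414⁵ = 96.094px
Difference: 96.094 − 24.038 = 72.056px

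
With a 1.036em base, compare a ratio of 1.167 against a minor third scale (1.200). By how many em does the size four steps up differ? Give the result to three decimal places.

0.227em

At 1.167: 1.036 × 1.167⁴ = 1.92151em
Minor third: 1.036 × 1.200⁴ = 2.14825em
Difference: 2.14825 − 1.92151 = 0.22674em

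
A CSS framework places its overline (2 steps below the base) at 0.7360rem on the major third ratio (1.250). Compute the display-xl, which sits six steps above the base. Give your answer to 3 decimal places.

4.387rem

0.7360 × 1.250⁸ = 0.7360 × 5.96046 ≈ 4.387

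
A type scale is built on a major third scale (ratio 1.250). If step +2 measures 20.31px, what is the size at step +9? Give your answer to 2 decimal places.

20.31 × 1.250⁷ = 20.31 × 4.76837 ≈ 96.846

96.85px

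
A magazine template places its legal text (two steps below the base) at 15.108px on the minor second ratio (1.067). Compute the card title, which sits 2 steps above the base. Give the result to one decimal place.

19.6px

The gap is 2 − (-2) = 4 steps, so the factor is 1.067^4.
15.108 × 1.067⁴ = 15.108 × 1.29616 ≈ 19.582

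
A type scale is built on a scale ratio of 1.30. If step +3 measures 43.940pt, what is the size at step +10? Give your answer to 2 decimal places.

275.72pt

Moving from step +3 to step +10 is 7 steps up, so multiply by r⁷.
43.940 × 1.30⁷ = 43.940 × 6.27485 ≈ 275.717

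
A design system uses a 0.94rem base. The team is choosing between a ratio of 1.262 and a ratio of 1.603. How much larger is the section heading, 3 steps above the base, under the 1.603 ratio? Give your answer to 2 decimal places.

1.98rem

At 1.262: 0.94 × 1.262³ = 1.8893rem
At 1.603: 0.94 × 1.603³ = 3.8719rem
Difference: 3.8719 − 1.8893 = 1.9826rem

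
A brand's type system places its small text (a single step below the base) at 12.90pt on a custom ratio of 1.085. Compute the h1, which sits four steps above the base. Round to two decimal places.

19.40pt

Moving from step -1 to step +4 is 5 steps up, so multiply by r⁵.
12.90 × 1.085⁵ = 12.90 × 1.50366 ≈ 19.397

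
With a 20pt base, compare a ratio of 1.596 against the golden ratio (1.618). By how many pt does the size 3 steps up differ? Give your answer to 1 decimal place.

At 1.596: 20.0 × 1.596³ = 81.307pt
Golden ratio: 20.0 × 1.618³ = 84.716pt
Difference: 84.716 − 81.307 = 3.409pt

3.4pt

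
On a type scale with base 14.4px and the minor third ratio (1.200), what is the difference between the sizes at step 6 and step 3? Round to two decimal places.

Step 3: 14.4 × 1.200³ = 24.8832px
Step 6: 14.4 × 1.200⁶ = 42.9982px
Difference: 42.9982 − 24.8832 = 18.1150px

18.11px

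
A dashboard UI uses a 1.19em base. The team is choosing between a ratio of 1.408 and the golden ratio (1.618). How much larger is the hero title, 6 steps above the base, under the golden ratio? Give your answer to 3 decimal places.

At 1.408: 1.19 × 1.408⁶ = 9.27178em
Golden ratio: 1.19 × 1.618⁶ = 21.35099em
Difference: 21.35099 − 9.27178 = 12.07921em

12.079em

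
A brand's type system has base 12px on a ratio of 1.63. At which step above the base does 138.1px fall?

1.63ⁿ = 138.1 / 12 = 11.5083
n = ln(11.5083) / ln(1.63) = 2.4431 / 0.4886 ≈ 5.00

5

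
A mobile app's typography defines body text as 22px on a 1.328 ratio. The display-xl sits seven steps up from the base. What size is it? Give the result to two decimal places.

160.25px

A modular type scale is a geometric sequence: sizeₙ = base × rⁿ.
22.0 × 1.328⁷ = 22.0 × 7.28428 ≈ 160.25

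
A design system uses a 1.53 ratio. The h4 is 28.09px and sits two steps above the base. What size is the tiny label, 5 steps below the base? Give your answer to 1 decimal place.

28.09 ÷ 1.53⁷ = 28.09 ÷ 19.62637 ≈ 1.431

1.4px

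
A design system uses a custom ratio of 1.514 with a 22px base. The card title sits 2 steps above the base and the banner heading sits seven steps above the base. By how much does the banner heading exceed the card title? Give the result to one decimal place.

Step 2: 22.0 × 1.514² = 50.428px
Step 7: 22.0 × 1.514⁷ = 401.147px
Difference: 401.147 − 50.428 = 350.719px

350.7px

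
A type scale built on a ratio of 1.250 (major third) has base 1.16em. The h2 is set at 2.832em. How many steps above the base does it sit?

1.250ⁿ = 2.832 / 1.16 = 2.4414
n = ln(2.4414) / ln(1.250) = 0.8926 / 0.2231 ≈ 4.00

4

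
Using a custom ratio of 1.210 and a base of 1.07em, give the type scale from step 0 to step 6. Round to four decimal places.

1.0700em, 1.2947em, 1.5666em, 1.8956em, 2.2936em, 2.7753em, 3.3581em

Step 0: 1.07em
Step 1: 1.07 × 1.210 = 1.2947
Step 2: 1.07 × 1.210² = 1.5666
Step 3: 1.07 × 1.210³ = 1.8956
Step 4: 1.07 × 1.210⁴ = 2.2936
Step 5: 1.07 × 1.210⁵ = 2.7753
Step 6: 1.07 × 1.210⁶ = 3.3581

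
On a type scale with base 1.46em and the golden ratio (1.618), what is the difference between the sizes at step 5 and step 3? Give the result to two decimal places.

10.01em

Step 3: 1.46 × 1.618³ = 6.1843em
Step 5: 1.46 × 1.618⁵ = 16.1899em
Difference: 16.1899 − 6.1843 = 10.0056em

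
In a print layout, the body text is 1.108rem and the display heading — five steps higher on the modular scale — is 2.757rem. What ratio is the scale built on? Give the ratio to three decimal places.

1.200

The ratio satisfies 1.108 × r⁵ = 2.757, so r = (2.757 / 1.108)^(1/5).
r = 2.4883^(1/5) ≈ 1.2000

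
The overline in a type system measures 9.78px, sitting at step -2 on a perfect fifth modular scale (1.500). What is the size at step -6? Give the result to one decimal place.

1.9px

9.78 ÷ 1.500⁴ = 9.78 ÷ 5.06250 ≈ 1.932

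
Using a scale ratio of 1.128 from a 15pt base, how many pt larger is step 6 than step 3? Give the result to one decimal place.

9.4pt

Step 3: 15.0 × 1.128³ = 21.529pt
Step 6: 15.0 × 1.128⁶ = 30.899pt
Difference: 30.899 − 21.529 = 9.370pt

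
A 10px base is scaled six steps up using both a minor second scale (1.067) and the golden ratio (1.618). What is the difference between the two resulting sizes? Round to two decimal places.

Minor second: 10.0 × 1.067⁶ = 14.7566px
Golden ratio: 10.0 × 1.618⁶ = 179.4201px
Difference: 179.4201 − 14.7566 = 164.6635px

164.66px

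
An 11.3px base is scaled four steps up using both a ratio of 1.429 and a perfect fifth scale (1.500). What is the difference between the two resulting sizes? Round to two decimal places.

10.09px

At 1.429: 11.3 × 1.429⁴ = 47.1202px
Perfect fifth: 11.3 × 1.500⁴ = 57.2063px
Difference: 57.2063 − 47.1202 = 10.0861px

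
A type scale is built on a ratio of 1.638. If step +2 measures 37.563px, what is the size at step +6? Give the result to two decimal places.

270.41px

37.563 × 1.638⁴ = 37.563 × 7.19873 ≈ 270.406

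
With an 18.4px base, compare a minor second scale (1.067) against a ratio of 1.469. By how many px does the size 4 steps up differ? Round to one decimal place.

Minor second: 18.4 × 1.067⁴ = 23.849px
At 1.469: 18.4 × 1.469⁴ = 85.685px
Difference: 85.685 − 23.849 = 61.836px

61.8px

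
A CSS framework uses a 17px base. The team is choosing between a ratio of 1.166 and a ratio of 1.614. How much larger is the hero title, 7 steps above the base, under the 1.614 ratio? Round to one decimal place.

At 1.166: 17.0 × 1.166⁷ = 49.813px
At 1.614: 17.0 × 1.614⁷ = 485.036px
Difference: 485.036 − 49.813 = 435.223px

435.2px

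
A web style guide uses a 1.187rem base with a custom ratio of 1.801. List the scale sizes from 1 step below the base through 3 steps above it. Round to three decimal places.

Step -1: 1.187 ÷ 1.801 = 0.659
Step 0: 1.187rem
Step 1: 1.187 × 1.801 = 2.138
Step 2: 1.187 × 1.801² = 3.850
Step 3: 1.187 × 1.801³ = 6.934

0.659rem, 1.187rem, 2.138rem, 3.850rem, 6.934rem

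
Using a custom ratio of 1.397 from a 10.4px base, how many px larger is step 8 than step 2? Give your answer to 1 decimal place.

Step 2: 10.4 × 1.397² = 20.297px
Step 8: 10.4 × 1.397⁸ = 150.871px
Difference: 150.871 − 20.297 = 130.574px

130.6px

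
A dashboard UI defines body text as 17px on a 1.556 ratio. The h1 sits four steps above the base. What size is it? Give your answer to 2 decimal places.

99.65px

17.0 × 1.556⁴ = 17.0 × 5.86190 ≈ 99.65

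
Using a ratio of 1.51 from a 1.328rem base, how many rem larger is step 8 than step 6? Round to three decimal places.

20.151rem

Step 6: 1.328 × 1.51⁶ = 15.74199rem
Step 8: 1.328 × 1.51⁸ = 35.89332rem
Difference: 35.89332 − 15.74199 = 20.15133rem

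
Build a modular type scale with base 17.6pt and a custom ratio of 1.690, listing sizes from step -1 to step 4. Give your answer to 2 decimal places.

10.41pt, 17.60pt, 29.74pt, 50.27pt, 84.95pt, 143.57pt

Step -1: 17.6 ÷ 1.690 = 10.41
Step 0: 17.6pt
Step 1: 17.6 × 1.690 = 29.74
Step 2: 17.6 × 1.690² = 50.27
Step 3: 17.6 × 1.690³ = 84.95
Step 4: 17.6 × 1.690⁴ = 143.57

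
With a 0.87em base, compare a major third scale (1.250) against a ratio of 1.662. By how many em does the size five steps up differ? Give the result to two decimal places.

Major third: 0.87 × 1.250⁵ = 2.6550em
At 1.662: 0.87 × 1.662⁵ = 11.0325em
Difference: 11.0325 − 2.6550 = 8.3775em

8.38em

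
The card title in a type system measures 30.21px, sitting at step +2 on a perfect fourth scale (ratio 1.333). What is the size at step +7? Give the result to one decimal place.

127.1px

Moving from step +2 to step +7 is 5 steps up, so multiply by r⁵.
30.21 × 1.333⁵ = 30.21 × 4.20873 ≈ 127.146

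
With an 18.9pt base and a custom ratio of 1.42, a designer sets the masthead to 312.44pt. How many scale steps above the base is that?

8

1.42ⁿ = 312.44 / 18.9 = 16.5312
n = ln(16.5312) / ln(1.42) = 2.8053 / 0.3507 ≈ 8.00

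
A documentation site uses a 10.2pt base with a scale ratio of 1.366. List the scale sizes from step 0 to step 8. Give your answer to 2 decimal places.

10.20pt, 13.93pt, 19.03pt, 26.00pt, 35.51pt, 48.51pt, 66.27pt, 90.52pt, 123.65pt

Step 0: 10.2pt
Step 1: 10.2 × 1.366 = 13.93
Step 2: 10.2 × 1.366² = 19.03
Step 3: 10.2 × 1.366³ = 26.00
Step 4: 10.2 × 1.366⁴ = 35.51
Step 5: 10.2 × 1.366⁵ = 48.51
Step 6: 10.2 × 1.366⁶ = 66.27
Step 7: 10.2 × 1.366⁷ = 90.52
Step 8: 10.2 × 1.366⁸ = 123.65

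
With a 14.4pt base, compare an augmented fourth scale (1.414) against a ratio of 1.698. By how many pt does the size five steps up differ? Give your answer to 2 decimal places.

121.86pt

Augmented fourth: 14.4 × 1.414⁵ = 81.3972pt
At 1.698: 14.4 × 1.698⁵ = 203.2595pt
Difference: 203.2595 − 81.3972 = 121.8623pt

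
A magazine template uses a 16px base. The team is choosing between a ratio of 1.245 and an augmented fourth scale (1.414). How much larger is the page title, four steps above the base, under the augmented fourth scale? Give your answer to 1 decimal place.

At 1.245: 16.0 × 1.245⁴ = 38.441px
Augmented fourth: 16.0 × 1.414⁴ = 63.961px
Difference: 63.961 − 38.441 = 25.520px

25.5px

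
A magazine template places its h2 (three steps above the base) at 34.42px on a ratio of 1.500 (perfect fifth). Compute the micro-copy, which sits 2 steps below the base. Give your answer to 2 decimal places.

4.53px

34.42 ÷ 1.500⁵ = 34.42 ÷ 7.59375 ≈ 4.533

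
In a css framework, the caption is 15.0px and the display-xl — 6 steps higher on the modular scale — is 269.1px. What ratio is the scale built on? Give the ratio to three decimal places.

r⁶ = 269.1 / 15.0, so r = (269.1/15.0)^(1/6).
r = 17.9400^(1/6) ≈ 1.6180

1.618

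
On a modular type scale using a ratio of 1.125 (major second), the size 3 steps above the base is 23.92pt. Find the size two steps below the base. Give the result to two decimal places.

23.92 ÷ 1.125⁵ = 23.92 ÷ 1.80203 ≈ 13.274

13.27pt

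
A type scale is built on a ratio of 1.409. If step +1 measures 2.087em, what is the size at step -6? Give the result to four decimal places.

0.1893em

The gap is -6 − (1) = -7 steps, so the factor is 1.409^-7.
2.087 ÷ 1.409⁷ = 2.087 ÷ 11.02496 ≈ 0.1893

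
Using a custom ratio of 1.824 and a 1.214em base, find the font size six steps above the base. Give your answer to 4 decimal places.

A modular type scale is a geometric sequence: sizeₙ = base × rⁿ.
1.214 × 1.824⁶ = 1.214 × 36.82553 ≈ 44.7062

44.7062em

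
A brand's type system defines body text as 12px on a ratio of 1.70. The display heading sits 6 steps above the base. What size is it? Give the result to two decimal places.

289.65px

Each step on a modular scale multiplies by the ratio, so the size n steps from the base is base × ratioⁿ.
12.0 × 1.70⁶ = 12.0 × 24.13757 ≈ 289.65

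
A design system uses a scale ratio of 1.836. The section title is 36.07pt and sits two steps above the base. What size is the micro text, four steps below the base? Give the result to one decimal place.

0.9pt

Moving from step +2 to step -4 is 6 steps down, so divide by r⁶.
36.07 ÷ 1.836⁶ = 36.07 ÷ 38.30329 ≈ 0.942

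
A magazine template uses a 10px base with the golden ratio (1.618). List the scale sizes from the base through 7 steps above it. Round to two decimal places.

Step 0: 10px
Step 1: 10.0 × 1.618 = 16.18
Step 2: 10.0 × 1.618² = 26.18
Step 3: 10.0 × 1.618³ = 42.36
Step 4: 10.0 × 1.618⁴ = 68.54
Step 5: 10.0 × 1.618⁵ = 110.89
Step 6: 10.0 × 1.618⁶ = 179.42
Step 7: 10.0 × 1.618⁷ = 290.30

10.00px, 16.18px, 26.18px, 42.36px, 68.54px, 110.89px, 179.42px, 290.30px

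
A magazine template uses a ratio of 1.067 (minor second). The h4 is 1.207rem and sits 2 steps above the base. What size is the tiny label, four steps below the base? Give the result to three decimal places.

1.207 ÷ 1.067⁶ = 1.207 ÷ 1.47566 ≈ 0.818

0.818rem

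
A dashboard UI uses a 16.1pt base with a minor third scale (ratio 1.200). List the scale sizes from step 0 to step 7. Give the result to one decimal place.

Step 0: 16.1pt
Step 1: 16.1 × 1.200 = 19.3
Step 2: 16.1 × 1.200² = 23.2
Step 3: 16.1 × 1.200³ = 27.8
Step 4: 16.1 × 1.200⁴ = 33.4
Step 5: 16.1 × 1.200⁵ = 40.1
Step 6: 16.1 × 1.200⁶ = 48.1
Step 7: 16.1 × 1.200⁷ = 57.7

16.1pt, 19.3pt, 23.2pt, 27.8pt, 33.4pt, 40.1pt, 48.1pt, 57.7pt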